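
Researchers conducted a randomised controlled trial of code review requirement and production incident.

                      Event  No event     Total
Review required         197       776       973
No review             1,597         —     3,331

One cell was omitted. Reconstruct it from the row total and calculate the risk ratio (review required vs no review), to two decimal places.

0.42

The missing cell is in the unexposed row: 3331 − 1597 = 1734.
So a = 197, b = 776, c = 1597, d = 1734.
RR = [a/(a+b)] / [c/(c+d)] = (197/973) / (1597/3331) = 0.20247/0.47944 = 0.42230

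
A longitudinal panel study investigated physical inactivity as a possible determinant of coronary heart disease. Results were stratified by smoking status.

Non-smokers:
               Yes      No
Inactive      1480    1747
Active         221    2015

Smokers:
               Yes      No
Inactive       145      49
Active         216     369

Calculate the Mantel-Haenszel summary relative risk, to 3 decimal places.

3.877

RR_MH = Σ(aᵢ·n₀ᵢ/nᵢ) / Σ(cᵢ·n₁ᵢ/nᵢ), with n₁ᵢ = aᵢ+bᵢ (exposed), n₀ᵢ = cᵢ+dᵢ (unexposed), nᵢ = n₁ᵢ+n₀ᵢ.
Stratum 1 (Non-smokers): n₁ = 3227, n₀ = 2236, n = 5463; a·n₀/n = 1480·2236/5463 = 605.7624; c·n₁/n = 221·3227/5463 = 130.5449
Stratum 2 (Smokers): n₁ = 194, n₀ = 585, n = 779; a·n₀/n = 145·585/779 = 108.8896; c·n₁/n = 216·194/779 = 53.7920
RR_MH = (605.7624 + 108.8896) / (130.5449 + 53.7920) = 714.6520 / 184.3370 = 3.87688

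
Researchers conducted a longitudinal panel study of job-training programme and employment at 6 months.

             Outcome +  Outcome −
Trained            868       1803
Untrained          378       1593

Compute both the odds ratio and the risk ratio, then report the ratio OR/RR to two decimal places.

Cells: a = 868, b = 1803, c = 378, d = 1593.
OR = (868·1593)/(1803·378) = 1382724/681534 = 2.02884
Risk in exposed = 868/2671 = 0.32497; risk in unexposed = 378/1971 = 0.19178; RR = 1.69450
OR/RR = 2.02884 / 1.69450 = 1.19731
The outcome is not rare, so the OR lies further from 1 than the RR.

1.20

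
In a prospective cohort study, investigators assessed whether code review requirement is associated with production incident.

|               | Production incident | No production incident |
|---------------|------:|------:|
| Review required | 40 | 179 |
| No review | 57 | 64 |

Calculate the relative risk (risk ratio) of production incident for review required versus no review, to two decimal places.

Cells: a = 40, b = 179, c = 57, d = 64.
Risk in exposed = 40/219 = 0.18265; risk in unexposed = 57/121 = 0.47107.
RR = 0.18265 / 0.47107 = 0.38773
The risk is 61% lower among the exposed than among the unexposed.

0.39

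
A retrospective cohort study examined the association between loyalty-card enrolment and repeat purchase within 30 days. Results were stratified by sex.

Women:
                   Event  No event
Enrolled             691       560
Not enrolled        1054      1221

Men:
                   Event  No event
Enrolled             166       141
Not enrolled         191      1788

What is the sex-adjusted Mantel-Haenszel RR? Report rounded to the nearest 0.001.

1.475

RR_MH = Σ(aᵢ·n₀ᵢ/nᵢ) / Σ(cᵢ·n₁ᵢ/nᵢ), with n₁ᵢ = aᵢ+bᵢ (exposed), n₀ᵢ = cᵢ+dᵢ (unexposed), nᵢ = n₁ᵢ+n₀ᵢ.
Stratum 1 (Women): n₁ = 1251, n₀ = 2275, n = 3526; a·n₀/n = 691·2275/3526 = 445.8381; c·n₁/n = 1054·1251/3526 = 373.9518
Stratum 2 (Men): n₁ = 307, n₀ = 1979, n = 2286; a·n₀/n = 166·1979/2286 = 143.7069; c·n₁/n = 191·307/2286 = 25.6505
RR_MH = (445.8381 + 143.7069) / (373.9518 + 25.6505) = 589.5450 / 399.6023 = 1.47533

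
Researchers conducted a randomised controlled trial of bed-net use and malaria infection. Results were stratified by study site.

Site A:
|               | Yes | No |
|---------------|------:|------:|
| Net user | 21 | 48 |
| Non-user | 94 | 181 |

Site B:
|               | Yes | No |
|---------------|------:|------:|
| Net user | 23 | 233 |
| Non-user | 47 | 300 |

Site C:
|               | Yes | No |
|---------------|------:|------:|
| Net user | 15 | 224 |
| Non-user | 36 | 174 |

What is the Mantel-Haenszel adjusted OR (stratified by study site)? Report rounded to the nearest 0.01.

OR_MH = Σ(aᵢdᵢ/nᵢ) / Σ(bᵢcᵢ/nᵢ), where nᵢ is the stratum total.
Stratum 1 (Site A): n = 344; a·d/n = 21·181/344 = 11.0494; b·c/n = 48·94/344 = 13.1163
Stratum 2 (Site B): n = 603; a·d/n = 23·300/603 = 11.4428; b·c/n = 233·47/603 = 18.1609
Stratum 3 (Site C): n = 449; a·d/n = 15·174/449 = 5.8129; b·c/n = 224·36/449 = 17.9599
OR_MH = (11.0494 + 11.4428 + 5.8129) / (13.1163 + 18.1609 + 17.9599) = 28.3051 / 49.2371 = 0.57487

0.57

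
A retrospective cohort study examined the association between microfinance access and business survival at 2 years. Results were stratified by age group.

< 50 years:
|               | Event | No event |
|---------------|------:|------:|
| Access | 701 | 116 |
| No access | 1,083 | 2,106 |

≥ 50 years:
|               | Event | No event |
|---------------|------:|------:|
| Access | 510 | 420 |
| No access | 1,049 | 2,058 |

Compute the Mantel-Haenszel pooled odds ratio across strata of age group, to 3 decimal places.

OR_MH = Σ(aᵢdᵢ/nᵢ) / Σ(bᵢcᵢ/nᵢ), where nᵢ is the stratum total.
Stratum 1 (< 50 years): n = 4006; a·d/n = 701·2106/4006 = 368.5237; b·c/n = 116·1083/4006 = 31.3600
Stratum 2 (≥ 50 years): n = 4037; a·d/n = 510·2058/4037 = 259.9901; b·c/n = 420·1049/4037 = 109.1355
OR_MH = (368.5237 + 259.9901) / (31.3600 + 109.1355) = 628.5138 / 140.4955 = 4.47355

4.474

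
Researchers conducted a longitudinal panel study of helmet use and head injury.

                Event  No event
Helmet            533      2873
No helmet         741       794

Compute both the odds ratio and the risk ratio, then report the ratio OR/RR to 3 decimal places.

0.613

Cells: a = 533, b = 2873, c = 741, d = 794.
OR = (533·794)/(2873·741) = 423202/2128893 = 0.19879
Risk in exposed = 533/3406 = 0.15649; risk in unexposed = 741/1535 = 0.48274; RR = 0.32417
OR/RR = 0.19879 / 0.32417 = 0.61323
The outcome is not rare, so the OR lies further from 1 than the RR.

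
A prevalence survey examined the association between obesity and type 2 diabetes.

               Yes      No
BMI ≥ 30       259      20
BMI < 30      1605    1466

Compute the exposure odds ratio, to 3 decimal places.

Cells: a = 259, b = 20, c = 1605, d = 1466.
OR = (a·d)/(b·c) = (259 × 1466) / (20 × 1605) = 379694 / 32100 = 11.82847
The odds of type 2 diabetes are about 11.83 times as high in the bmi ≥ 30 group.

11.828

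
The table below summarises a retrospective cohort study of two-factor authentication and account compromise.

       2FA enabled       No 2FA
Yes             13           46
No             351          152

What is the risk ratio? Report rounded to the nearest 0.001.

0.154

Reading the table with exposure as columns: a = 13 (2FA enabled, case), b = 351 (2FA enabled, non-case), c = 46 (No 2FA, case), d = 152.
Risk in exposed = 13/364 = 0.03571; risk in unexposed = 46/198 = 0.23232.
RR = 0.03571 / 0.23232 = 0.15373
The risk is 85% lower among the exposed than among the unexposed.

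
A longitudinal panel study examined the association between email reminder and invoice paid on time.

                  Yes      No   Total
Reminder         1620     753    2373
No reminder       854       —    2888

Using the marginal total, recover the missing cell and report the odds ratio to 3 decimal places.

5.124

The missing cell is in the unexposed row: 2888 − 854 = 2034.
So a = 1620, b = 753, c = 854, d = 2034.
OR = (a·d)/(b·c) = (1620 × 2034) / (753 × 854) = 3295080 / 643062 = 5.12405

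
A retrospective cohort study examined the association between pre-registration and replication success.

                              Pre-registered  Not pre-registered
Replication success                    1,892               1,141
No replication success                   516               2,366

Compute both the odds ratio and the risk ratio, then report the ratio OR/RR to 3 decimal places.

3.148

Reading the table with exposure as columns: a = 1892 (Pre-registered, case), b = 516 (Pre-registered, non-case), c = 1141 (Not pre-registered, case), d = 2366.
OR = (1892·2366)/(516·1141) = 4476472/588756 = 7.60327
Risk in exposed = 1892/2408 = 0.78571; risk in unexposed = 1141/3507 = 0.32535; RR = 2.41499
OR/RR = 7.60327 / 2.41499 = 3.14837
The outcome is not rare, so the OR lies further from 1 than the RR.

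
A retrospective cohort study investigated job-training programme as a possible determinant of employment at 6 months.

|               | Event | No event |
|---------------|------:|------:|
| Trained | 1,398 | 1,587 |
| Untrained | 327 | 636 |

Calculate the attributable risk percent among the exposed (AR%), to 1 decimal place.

Cells: a = 1398, b = 1587, c = 327, d = 636.
Risk in exposed = 1398/2985 = 0.46834; risk in unexposed = 327/963 = 0.33956.
RR = 0.46834/0.33956 = 1.37924
AR% = (RR − 1)/RR × 100 = (1.37924 − 1)/1.37924 × 100 = 27.4966%

27.5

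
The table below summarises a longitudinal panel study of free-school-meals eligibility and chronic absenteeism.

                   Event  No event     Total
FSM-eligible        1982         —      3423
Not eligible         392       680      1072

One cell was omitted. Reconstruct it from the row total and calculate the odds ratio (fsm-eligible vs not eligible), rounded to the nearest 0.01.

The missing cell is in the exposed row: 3423 − 1982 = 1441.
So a = 1982, b = 1441, c = 392, d = 680.
OR = (a·d)/(b·c) = (1982 × 680) / (1441 × 392) = 1347760 / 564872 = 2.38596

2.39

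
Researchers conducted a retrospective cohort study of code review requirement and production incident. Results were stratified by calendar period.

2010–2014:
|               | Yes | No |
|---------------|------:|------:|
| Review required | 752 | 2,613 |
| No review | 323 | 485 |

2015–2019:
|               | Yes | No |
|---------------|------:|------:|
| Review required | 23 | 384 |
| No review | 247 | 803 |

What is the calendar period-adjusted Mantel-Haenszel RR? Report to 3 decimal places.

RR_MH = Σ(aᵢ·n₀ᵢ/nᵢ) / Σ(cᵢ·n₁ᵢ/nᵢ), with n₁ᵢ = aᵢ+bᵢ (exposed), n₀ᵢ = cᵢ+dᵢ (unexposed), nᵢ = n₁ᵢ+n₀ᵢ.
Stratum 1 (2010–2014): n₁ = 3365, n₀ = 808, n = 4173; a·n₀/n = 752·808/4173 = 145.6065; c·n₁/n = 323·3365/4173 = 260.4589
Stratum 2 (2015–2019): n₁ = 407, n₀ = 1050, n = 1457; a·n₀/n = 23·1050/1457 = 16.5752; c·n₁/n = 247·407/1457 = 68.9973
RR_MH = (145.6065 + 16.5752) / (260.4589 + 68.9973) = 162.1817 / 329.4562 = 0.49227

0.492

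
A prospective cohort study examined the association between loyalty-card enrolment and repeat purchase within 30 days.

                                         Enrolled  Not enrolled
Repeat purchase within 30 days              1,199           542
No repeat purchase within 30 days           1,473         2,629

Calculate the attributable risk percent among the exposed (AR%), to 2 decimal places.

Reading the table with exposure as columns: a = 1199 (Enrolled, case), b = 1473 (Enrolled, non-case), c = 542 (Not enrolled, case), d = 2629.
Risk in exposed = 1199/2672 = 0.44873; risk in unexposed = 542/3171 = 0.17092.
RR = 0.44873/0.17092 = 2.62530
AR% = (RR − 1)/RR × 100 = (2.62530 − 1)/2.62530 × 100 = 61.9092%

61.91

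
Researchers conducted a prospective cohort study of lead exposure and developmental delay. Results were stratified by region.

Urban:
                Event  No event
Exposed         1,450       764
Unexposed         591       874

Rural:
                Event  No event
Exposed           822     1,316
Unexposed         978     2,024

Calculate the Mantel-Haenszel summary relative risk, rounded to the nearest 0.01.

RR_MH = Σ(aᵢ·n₀ᵢ/nᵢ) / Σ(cᵢ·n₁ᵢ/nᵢ), with n₁ᵢ = aᵢ+bᵢ (exposed), n₀ᵢ = cᵢ+dᵢ (unexposed), nᵢ = n₁ᵢ+n₀ᵢ.
Stratum 1 (Urban): n₁ = 2214, n₀ = 1465, n = 3679; a·n₀/n = 1450·1465/3679 = 577.3987; c·n₁/n = 591·2214/3679 = 355.6602
Stratum 2 (Rural): n₁ = 2138, n₀ = 3002, n = 5140; a·n₀/n = 822·3002/5140 = 480.0864; c·n₁/n = 978·2138/5140 = 406.8023
RR_MH = (577.3987 + 480.0864) / (355.6602 + 406.8023) = 1057.4851 / 762.4626 = 1.38693

1.39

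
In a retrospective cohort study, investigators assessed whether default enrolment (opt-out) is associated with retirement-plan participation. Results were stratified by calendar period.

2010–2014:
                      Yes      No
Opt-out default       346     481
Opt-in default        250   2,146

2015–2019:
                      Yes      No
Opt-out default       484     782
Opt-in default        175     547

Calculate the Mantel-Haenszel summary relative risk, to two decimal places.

2.47

RR_MH = Σ(aᵢ·n₀ᵢ/nᵢ) / Σ(cᵢ·n₁ᵢ/nᵢ), with n₁ᵢ = aᵢ+bᵢ (exposed), n₀ᵢ = cᵢ+dᵢ (unexposed), nᵢ = n₁ᵢ+n₀ᵢ.
Stratum 1 (2010–2014): n₁ = 827, n₀ = 2396, n = 3223; a·n₀/n = 346·2396/3223 = 257.2187; c·n₁/n = 250·827/3223 = 64.1483
Stratum 2 (2015–2019): n₁ = 1266, n₀ = 722, n = 1988; a·n₀/n = 484·722/1988 = 175.7787; c·n₁/n = 175·1266/1988 = 111.4437
RR_MH = (257.2187 + 175.7787) / (64.1483 + 111.4437) = 432.9974 / 175.5920 = 2.46593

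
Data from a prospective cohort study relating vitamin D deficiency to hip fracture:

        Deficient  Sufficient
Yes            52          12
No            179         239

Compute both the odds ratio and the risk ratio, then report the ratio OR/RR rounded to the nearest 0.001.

Reading the table with exposure as columns: a = 52 (Deficient, case), b = 179 (Deficient, non-case), c = 12 (Sufficient, case), d = 239.
OR = (52·239)/(179·12) = 12428/2148 = 5.78585
Risk in exposed = 52/231 = 0.22511; risk in unexposed = 12/251 = 0.04781; RR = 4.70851
OR/RR = 5.78585 / 4.70851 = 1.22881
The outcome is not rare, so the OR lies further from 1 than the RR.

1.229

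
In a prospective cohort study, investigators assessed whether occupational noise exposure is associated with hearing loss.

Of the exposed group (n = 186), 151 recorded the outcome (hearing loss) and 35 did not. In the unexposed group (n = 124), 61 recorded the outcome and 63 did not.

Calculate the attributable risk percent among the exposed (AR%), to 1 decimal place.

From the description: a = 151, b = 35, c = 61, d = 63.
Risk in exposed = 151/186 = 0.81183; risk in unexposed = 61/124 = 0.49194.
RR = 0.81183/0.49194 = 1.65027
AR% = (RR − 1)/RR × 100 = (1.65027 − 1)/1.65027 × 100 = 39.4040%

39.4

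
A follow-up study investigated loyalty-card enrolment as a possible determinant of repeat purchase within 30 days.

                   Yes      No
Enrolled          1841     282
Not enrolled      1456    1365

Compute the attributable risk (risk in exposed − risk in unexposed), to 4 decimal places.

0.3510

Cells: a = 1841, b = 282, c = 1456, d = 1365.
Risk in exposed = 1841/2123 = 0.867169; risk in unexposed = 1456/2821 = 0.516129.
Risk difference = 0.867169 − 0.516129 = 0.351040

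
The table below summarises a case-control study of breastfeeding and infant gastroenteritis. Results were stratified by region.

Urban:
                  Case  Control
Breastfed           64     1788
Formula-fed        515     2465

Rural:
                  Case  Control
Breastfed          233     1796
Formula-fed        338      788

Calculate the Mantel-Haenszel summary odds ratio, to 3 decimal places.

OR_MH = Σ(aᵢdᵢ/nᵢ) / Σ(bᵢcᵢ/nᵢ), where nᵢ is the stratum total.
Stratum 1 (Urban): n = 4832; a·d/n = 64·2465/4832 = 32.6490; b·c/n = 1788·515/4832 = 190.5671
Stratum 2 (Rural): n = 3155; a·d/n = 233·788/3155 = 58.1946; b·c/n = 1796·338/3155 = 192.4082
OR_MH = (32.6490 + 58.1946) / (190.5671 + 192.4082) = 90.8436 / 382.9753 = 0.23720

0.237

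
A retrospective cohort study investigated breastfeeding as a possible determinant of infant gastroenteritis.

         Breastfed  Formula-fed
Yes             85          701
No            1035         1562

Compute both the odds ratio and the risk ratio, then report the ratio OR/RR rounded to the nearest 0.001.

Reading the table with exposure as columns: a = 85 (Breastfed, case), b = 1035 (Breastfed, non-case), c = 701 (Formula-fed, case), d = 1562.
OR = (85·1562)/(1035·701) = 132770/725535 = 0.18300
Risk in exposed = 85/1120 = 0.07589; risk in unexposed = 701/2263 = 0.30977; RR = 0.24500
OR/RR = 0.18300 / 0.24500 = 0.74692
The outcome is not rare, so the OR lies further from 1 than the RR.

0.747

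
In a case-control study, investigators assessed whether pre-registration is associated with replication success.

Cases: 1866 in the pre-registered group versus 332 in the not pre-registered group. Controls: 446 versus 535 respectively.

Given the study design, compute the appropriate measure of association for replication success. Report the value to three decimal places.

6.742

From the description: a = 1866, b = 446, c = 332, d = 535.
This is a case-control study: participants were sampled on outcome status, so risks in the source population cannot be estimated directly — relative risk is not valid here. The odds ratio is the appropriate measure.
OR = (a·d)/(b·c) = (1866 × 535) / (446 × 332) = 998310 / 148072 = 6.74206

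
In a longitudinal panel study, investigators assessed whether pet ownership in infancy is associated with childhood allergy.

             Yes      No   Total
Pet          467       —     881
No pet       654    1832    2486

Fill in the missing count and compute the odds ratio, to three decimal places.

3.160

The missing cell is in the exposed row: 881 − 467 = 414.
So a = 467, b = 414, c = 654, d = 1832.
OR = (a·d)/(b·c) = (467 × 1832) / (414 × 654) = 855544 / 270756 = 3.15983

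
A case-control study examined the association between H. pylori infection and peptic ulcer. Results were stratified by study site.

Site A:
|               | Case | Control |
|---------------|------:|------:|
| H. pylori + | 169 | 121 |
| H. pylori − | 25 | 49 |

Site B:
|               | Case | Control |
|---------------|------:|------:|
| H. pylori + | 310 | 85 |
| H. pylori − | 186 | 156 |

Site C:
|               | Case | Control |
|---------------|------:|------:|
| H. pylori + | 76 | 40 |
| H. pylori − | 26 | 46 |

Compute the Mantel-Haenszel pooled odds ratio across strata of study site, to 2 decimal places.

OR_MH = Σ(aᵢdᵢ/nᵢ) / Σ(bᵢcᵢ/nᵢ), where nᵢ is the stratum total.
Stratum 1 (Site A): n = 364; a·d/n = 169·49/364 = 22.7500; b·c/n = 121·25/364 = 8.3104
Stratum 2 (Site B): n = 737; a·d/n = 310·156/737 = 65.6174; b·c/n = 85·186/737 = 21.4518
Stratum 3 (Site C): n = 188; a·d/n = 76·46/188 = 18.5957; b·c/n = 40·26/188 = 5.5319
OR_MH = (22.7500 + 65.6174 + 18.5957) / (8.3104 + 21.4518 + 5.5319) = 106.9631 / 35.2942 = 3.03062

3.03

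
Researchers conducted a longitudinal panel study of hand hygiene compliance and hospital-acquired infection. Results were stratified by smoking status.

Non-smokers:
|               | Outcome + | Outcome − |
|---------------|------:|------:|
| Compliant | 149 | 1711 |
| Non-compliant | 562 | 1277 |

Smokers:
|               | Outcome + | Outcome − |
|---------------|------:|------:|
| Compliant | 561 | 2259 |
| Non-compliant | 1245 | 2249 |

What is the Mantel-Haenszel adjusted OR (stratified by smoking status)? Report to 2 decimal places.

0.36

OR_MH = Σ(aᵢdᵢ/nᵢ) / Σ(bᵢcᵢ/nᵢ), where nᵢ is the stratum total.
Stratum 1 (Non-smokers): n = 3699; a·d/n = 149·1277/3699 = 51.4390; b·c/n = 1711·562/3699 = 259.9573
Stratum 2 (Smokers): n = 6314; a·d/n = 561·2249/6314 = 199.8240; b·c/n = 2259·1245/6314 = 445.4316
OR_MH = (51.4390 + 199.8240) / (259.9573 + 445.4316) = 251.2631 / 705.3889 = 0.35621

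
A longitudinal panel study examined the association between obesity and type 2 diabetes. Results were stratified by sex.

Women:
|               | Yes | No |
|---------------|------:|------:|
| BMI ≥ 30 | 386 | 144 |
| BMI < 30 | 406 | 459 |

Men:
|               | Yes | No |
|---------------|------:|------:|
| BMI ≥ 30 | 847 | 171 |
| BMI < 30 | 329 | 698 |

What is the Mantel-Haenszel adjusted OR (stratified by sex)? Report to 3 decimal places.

OR_MH = Σ(aᵢdᵢ/nᵢ) / Σ(bᵢcᵢ/nᵢ), where nᵢ is the stratum total.
Stratum 1 (Women): n = 1395; a·d/n = 386·459/1395 = 127.0065; b·c/n = 144·406/1395 = 41.9097
Stratum 2 (Men): n = 2045; a·d/n = 847·698/2045 = 289.0983; b·c/n = 171·329/2045 = 27.5105
OR_MH = (127.0065 + 289.0983) / (41.9097 + 27.5105) = 416.1047 / 69.4202 = 5.99400

5.994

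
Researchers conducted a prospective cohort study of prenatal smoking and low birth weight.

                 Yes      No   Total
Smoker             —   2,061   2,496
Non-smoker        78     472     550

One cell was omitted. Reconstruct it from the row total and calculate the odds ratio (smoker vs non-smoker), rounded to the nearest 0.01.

1.28

The missing cell is in the exposed row: 2496 − 2061 = 435.
So a = 435, b = 2061, c = 78, d = 472.
OR = (a·d)/(b·c) = (435 × 472) / (2061 × 78) = 205320 / 160758 = 1.27720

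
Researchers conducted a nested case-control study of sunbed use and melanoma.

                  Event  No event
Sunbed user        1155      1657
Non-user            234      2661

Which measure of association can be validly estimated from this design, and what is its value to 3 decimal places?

7.927

Cells: a = 1155, b = 1657, c = 234, d = 2661.
This is a nested case-control study: participants were sampled on outcome status, so risks in the source population cannot be estimated directly — relative risk is not valid here. The odds ratio is the appropriate measure.
OR = (a·d)/(b·c) = (1155 × 2661) / (1657 × 234) = 3073455 / 387738 = 7.92663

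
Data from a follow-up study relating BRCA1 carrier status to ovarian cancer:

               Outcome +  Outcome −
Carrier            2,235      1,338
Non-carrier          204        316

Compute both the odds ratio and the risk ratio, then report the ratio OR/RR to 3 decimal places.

Cells: a = 2235, b = 1338, c = 204, d = 316.
OR = (2235·316)/(1338·204) = 706260/272952 = 2.58749
Risk in exposed = 2235/3573 = 0.62552; risk in unexposed = 204/520 = 0.39231; RR = 1.59447
OR/RR = 2.58749 / 1.59447 = 1.62278
The outcome is not rare, so the OR lies further from 1 than the RR.

1.623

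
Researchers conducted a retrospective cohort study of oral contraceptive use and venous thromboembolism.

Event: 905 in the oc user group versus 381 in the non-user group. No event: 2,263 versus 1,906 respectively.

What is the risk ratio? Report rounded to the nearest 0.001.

1.715

From the description: a = 905, b = 2263, c = 381, d = 1906.
Risk in exposed = 905/3168 = 0.28567; risk in unexposed = 381/2287 = 0.16659.
RR = 0.28567 / 0.16659 = 1.71476
The risk among the exposed is 1.71 times that among the unexposed.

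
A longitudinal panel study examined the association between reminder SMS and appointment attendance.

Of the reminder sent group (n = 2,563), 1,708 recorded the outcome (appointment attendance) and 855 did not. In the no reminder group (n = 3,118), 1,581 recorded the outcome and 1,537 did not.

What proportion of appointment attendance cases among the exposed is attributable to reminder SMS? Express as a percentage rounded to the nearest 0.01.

From the description: a = 1708, b = 855, c = 1581, d = 1537.
Risk in exposed = 1708/2563 = 0.66641; risk in unexposed = 1581/3118 = 0.50706.
RR = 0.66641/0.50706 = 1.31427
AR% = (RR − 1)/RR × 100 = (1.31427 − 1)/1.31427 × 100 = 23.9119%

23.91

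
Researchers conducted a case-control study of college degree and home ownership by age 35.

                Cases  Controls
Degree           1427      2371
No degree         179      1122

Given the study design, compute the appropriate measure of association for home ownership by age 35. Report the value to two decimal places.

3.77

Cells: a = 1427, b = 2371, c = 179, d = 1122.
This is a case-control study: participants were sampled on outcome status, so risks in the source population cannot be estimated directly — relative risk is not valid here. The odds ratio is the appropriate measure.
OR = (a·d)/(b·c) = (1427 × 1122) / (2371 × 179) = 1601094 / 424409 = 3.77253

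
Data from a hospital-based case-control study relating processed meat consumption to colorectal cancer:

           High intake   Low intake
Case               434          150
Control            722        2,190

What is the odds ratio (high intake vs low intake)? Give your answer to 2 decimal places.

Reading the table with exposure as columns: a = 434 (High intake, case), b = 722 (High intake, non-case), c = 150 (Low intake, case), d = 2190.
OR = (a·d)/(b·c) = (434 × 2190) / (722 × 150) = 950460 / 108300 = 8.77618
The odds of colorectal cancer are about 8.78 times as high in the high intake group.

8.78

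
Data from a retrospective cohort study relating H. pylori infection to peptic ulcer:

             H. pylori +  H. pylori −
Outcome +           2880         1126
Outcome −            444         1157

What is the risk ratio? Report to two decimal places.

Reading the table with exposure as columns: a = 2880 (H. pylori +, case), b = 444 (H. pylori +, non-case), c = 1126 (H. pylori −, case), d = 1157.
Risk in exposed = 2880/3324 = 0.86643; risk in unexposed = 1126/2283 = 0.49321.
RR = 0.86643 / 0.49321 = 1.75671
The risk among the exposed is 1.76 times that among the unexposed.

1.76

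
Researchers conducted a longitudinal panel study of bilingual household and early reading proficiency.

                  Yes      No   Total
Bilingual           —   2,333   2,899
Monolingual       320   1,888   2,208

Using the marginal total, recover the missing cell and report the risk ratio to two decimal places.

1.35

The missing cell is in the exposed row: 2899 − 2333 = 566.
So a = 566, b = 2333, c = 320, d = 1888.
RR = [a/(a+b)] / [c/(c+d)] = (566/2899) / (320/2208) = 0.19524/0.14493 = 1.34715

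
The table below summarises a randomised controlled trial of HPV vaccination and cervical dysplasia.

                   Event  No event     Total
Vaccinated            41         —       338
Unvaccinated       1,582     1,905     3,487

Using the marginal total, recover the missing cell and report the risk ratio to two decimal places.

0.27

The missing cell is in the exposed row: 338 − 41 = 297.
So a = 41, b = 297, c = 1582, d = 1905.
RR = [a/(a+b)] / [c/(c+d)] = (41/338) / (1582/3487) = 0.12130/0.45369 = 0.26737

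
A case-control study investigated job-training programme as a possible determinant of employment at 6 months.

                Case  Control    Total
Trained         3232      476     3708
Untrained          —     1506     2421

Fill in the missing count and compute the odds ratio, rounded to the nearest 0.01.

The missing cell is in the unexposed row: 2421 − 1506 = 915.
So a = 3232, b = 476, c = 915, d = 1506.
OR = (a·d)/(b·c) = (3232 × 1506) / (476 × 915) = 4867392 / 435540 = 11.17553

11.18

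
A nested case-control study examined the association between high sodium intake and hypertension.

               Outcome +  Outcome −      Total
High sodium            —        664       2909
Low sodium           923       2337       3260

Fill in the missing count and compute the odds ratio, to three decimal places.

8.561

The missing cell is in the exposed row: 2909 − 664 = 2245.
So a = 2245, b = 664, c = 923, d = 2337.
OR = (a·d)/(b·c) = (2245 × 2337) / (664 × 923) = 5246565 / 612872 = 8.56062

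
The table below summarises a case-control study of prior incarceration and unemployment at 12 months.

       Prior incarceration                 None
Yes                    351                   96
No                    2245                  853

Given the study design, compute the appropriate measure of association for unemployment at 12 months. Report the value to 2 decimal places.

Reading the table with exposure as columns: a = 351 (Prior incarceration, case), b = 2245 (Prior incarceration, non-case), c = 96 (None, case), d = 853.
This is a case-control study: participants were sampled on outcome status, so risks in the source population cannot be estimated directly — relative risk is not valid here. The odds ratio is the appropriate measure.
OR = (a·d)/(b·c) = (351 × 853) / (2245 × 96) = 299403 / 215520 = 1.38921

1.39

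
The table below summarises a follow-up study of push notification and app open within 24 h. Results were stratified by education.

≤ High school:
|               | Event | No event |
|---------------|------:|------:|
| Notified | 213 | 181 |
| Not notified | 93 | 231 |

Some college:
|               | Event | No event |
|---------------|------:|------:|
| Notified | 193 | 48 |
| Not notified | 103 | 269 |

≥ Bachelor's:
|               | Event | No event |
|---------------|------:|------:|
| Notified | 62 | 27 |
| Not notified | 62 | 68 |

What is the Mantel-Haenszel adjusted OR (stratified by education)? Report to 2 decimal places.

OR_MH = Σ(aᵢdᵢ/nᵢ) / Σ(bᵢcᵢ/nᵢ), where nᵢ is the stratum total.
Stratum 1 (≤ High school): n = 718; a·d/n = 213·231/718 = 68.5279; b·c/n = 181·93/718 = 23.4443
Stratum 2 (Some college): n = 613; a·d/n = 193·269/613 = 84.6933; b·c/n = 48·103/613 = 8.0653
Stratum 3 (≥ Bachelor's): n = 219; a·d/n = 62·68/219 = 19.2511; b·c/n = 27·62/219 = 7.6438
OR_MH = (68.5279 + 84.6933 + 19.2511) / (23.4443 + 8.0653 + 7.6438) = 172.4723 / 39.1534 = 4.40504

4.41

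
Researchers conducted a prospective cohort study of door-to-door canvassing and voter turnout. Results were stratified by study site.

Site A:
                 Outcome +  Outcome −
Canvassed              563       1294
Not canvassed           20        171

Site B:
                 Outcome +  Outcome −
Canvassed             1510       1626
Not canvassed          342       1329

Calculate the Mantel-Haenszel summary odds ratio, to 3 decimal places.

OR_MH = Σ(aᵢdᵢ/nᵢ) / Σ(bᵢcᵢ/nᵢ), where nᵢ is the stratum total.
Stratum 1 (Site A): n = 2048; a·d/n = 563·171/2048 = 47.0083; b·c/n = 1294·20/2048 = 12.6367
Stratum 2 (Site B): n = 4807; a·d/n = 1510·1329/4807 = 417.4724; b·c/n = 1626·342/4807 = 115.6838
OR_MH = (47.0083 + 417.4724) / (12.6367 + 115.6838) = 464.4807 / 128.3205 = 3.61969

3.620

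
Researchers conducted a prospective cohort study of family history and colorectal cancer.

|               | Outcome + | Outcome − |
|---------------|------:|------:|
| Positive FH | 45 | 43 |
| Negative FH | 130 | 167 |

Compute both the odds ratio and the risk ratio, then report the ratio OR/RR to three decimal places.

Cells: a = 45, b = 43, c = 130, d = 167.
OR = (45·167)/(43·130) = 7515/5590 = 1.34436
Risk in exposed = 45/88 = 0.51136; risk in unexposed = 130/297 = 0.43771; RR = 1.16827
OR/RR = 1.34436 / 1.16827 = 1.15073
The outcome is not rare, so the OR lies further from 1 than the RR.

1.151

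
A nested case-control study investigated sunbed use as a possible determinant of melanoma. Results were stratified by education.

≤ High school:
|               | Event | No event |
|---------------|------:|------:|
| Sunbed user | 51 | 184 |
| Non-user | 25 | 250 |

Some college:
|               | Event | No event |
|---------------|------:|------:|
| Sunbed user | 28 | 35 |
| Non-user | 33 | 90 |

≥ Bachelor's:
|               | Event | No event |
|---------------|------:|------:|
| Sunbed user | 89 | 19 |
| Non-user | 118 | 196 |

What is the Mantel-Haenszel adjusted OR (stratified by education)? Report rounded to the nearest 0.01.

3.89

OR_MH = Σ(aᵢdᵢ/nᵢ) / Σ(bᵢcᵢ/nᵢ), where nᵢ is the stratum total.
Stratum 1 (≤ High school): n = 510; a·d/n = 51·250/510 = 25.0000; b·c/n = 184·25/510 = 9.0196
Stratum 2 (Some college): n = 186; a·d/n = 28·90/186 = 13.5484; b·c/n = 35·33/186 = 6.2097
Stratum 3 (≥ Bachelor's): n = 422; a·d/n = 89·196/422 = 41.3365; b·c/n = 19·118/422 = 5.3128
OR_MH = (25.0000 + 13.5484 + 41.3365) / (9.0196 + 6.2097 + 5.3128) = 79.8849 / 20.5421 = 3.88884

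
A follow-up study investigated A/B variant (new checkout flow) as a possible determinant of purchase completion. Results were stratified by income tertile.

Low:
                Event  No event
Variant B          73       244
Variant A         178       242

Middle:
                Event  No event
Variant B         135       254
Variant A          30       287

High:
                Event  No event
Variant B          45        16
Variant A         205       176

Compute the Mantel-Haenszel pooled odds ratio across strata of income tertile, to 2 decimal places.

OR_MH = Σ(aᵢdᵢ/nᵢ) / Σ(bᵢcᵢ/nᵢ), where nᵢ is the stratum total.
Stratum 1 (Low): n = 737; a·d/n = 73·242/737 = 23.9701; b·c/n = 244·178/737 = 58.9308
Stratum 2 (Middle): n = 706; a·d/n = 135·287/706 = 54.8796; b·c/n = 254·30/706 = 10.7932
Stratum 3 (High): n = 442; a·d/n = 45·176/442 = 17.9186; b·c/n = 16·205/442 = 7.4208
OR_MH = (23.9701 + 54.8796 + 17.9186) / (58.9308 + 10.7932 + 7.4208) = 96.7683 / 77.1448 = 1.25437

1.25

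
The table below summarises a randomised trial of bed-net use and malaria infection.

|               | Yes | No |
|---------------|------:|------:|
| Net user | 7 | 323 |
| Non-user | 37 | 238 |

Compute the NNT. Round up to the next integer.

9

Risk in treated group = 7/330 = 0.02121; risk in control = 37/275 = 0.13455.
Absolute risk reduction = 0.13455 − 0.02121 = 0.11333
NNT = 1 / ARR = 1 / 0.11333 = 8.824 → round up → 9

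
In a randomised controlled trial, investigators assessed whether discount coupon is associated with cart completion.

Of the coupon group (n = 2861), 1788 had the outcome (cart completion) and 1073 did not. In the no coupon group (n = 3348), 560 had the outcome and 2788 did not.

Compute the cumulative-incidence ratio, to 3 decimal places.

3.736

From the description: a = 1788, b = 1073, c = 560, d = 2788.
Risk in exposed = 1788/2861 = 0.62496; risk in unexposed = 560/3348 = 0.16726.
RR = 0.62496 / 0.16726 = 3.73635
The risk among the exposed is 3.74 times that among the unexposed.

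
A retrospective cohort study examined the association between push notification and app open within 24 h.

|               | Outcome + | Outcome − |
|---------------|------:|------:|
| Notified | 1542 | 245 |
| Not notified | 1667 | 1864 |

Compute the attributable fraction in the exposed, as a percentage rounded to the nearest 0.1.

45.3

Cells: a = 1542, b = 245, c = 1667, d = 1864.
Risk in exposed = 1542/1787 = 0.86290; risk in unexposed = 1667/3531 = 0.47210.
RR = 0.86290/0.47210 = 1.82777
AR% = (RR − 1)/RR × 100 = (1.82777 − 1)/1.82777 × 100 = 45.2886%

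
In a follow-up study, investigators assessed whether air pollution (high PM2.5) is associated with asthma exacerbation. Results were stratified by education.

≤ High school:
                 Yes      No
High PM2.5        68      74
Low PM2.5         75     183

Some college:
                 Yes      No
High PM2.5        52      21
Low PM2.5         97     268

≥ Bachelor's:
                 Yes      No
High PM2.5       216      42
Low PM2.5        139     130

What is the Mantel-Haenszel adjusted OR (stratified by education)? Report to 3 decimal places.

3.926

OR_MH = Σ(aᵢdᵢ/nᵢ) / Σ(bᵢcᵢ/nᵢ), where nᵢ is the stratum total.
Stratum 1 (≤ High school): n = 400; a·d/n = 68·183/400 = 31.1100; b·c/n = 74·75/400 = 13.8750
Stratum 2 (Some college): n = 438; a·d/n = 52·268/438 = 31.8174; b·c/n = 21·97/438 = 4.6507
Stratum 3 (≥ Bachelor's): n = 527; a·d/n = 216·130/527 = 53.2827; b·c/n = 42·139/527 = 11.0778
OR_MH = (31.1100 + 31.8174 + 53.2827) / (13.8750 + 4.6507 + 11.0778) = 116.2101 / 29.6035 = 3.92555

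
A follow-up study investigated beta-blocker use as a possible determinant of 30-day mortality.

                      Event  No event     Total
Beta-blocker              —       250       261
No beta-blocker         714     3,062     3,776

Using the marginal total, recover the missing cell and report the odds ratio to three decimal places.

0.189

The missing cell is in the exposed row: 261 − 250 = 11.
So a = 11, b = 250, c = 714, d = 3062.
OR = (a·d)/(b·c) = (11 × 3062) / (250 × 714) = 33682 / 178500 = 0.18869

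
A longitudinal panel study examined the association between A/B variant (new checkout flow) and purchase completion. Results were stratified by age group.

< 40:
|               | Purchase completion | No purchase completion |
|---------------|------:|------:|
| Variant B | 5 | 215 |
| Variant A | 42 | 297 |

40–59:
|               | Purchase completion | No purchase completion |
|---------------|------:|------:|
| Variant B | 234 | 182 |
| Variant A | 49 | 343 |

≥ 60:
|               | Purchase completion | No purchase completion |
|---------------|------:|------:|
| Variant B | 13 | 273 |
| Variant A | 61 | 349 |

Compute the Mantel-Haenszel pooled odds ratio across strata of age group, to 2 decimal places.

2.12

OR_MH = Σ(aᵢdᵢ/nᵢ) / Σ(bᵢcᵢ/nᵢ), where nᵢ is the stratum total.
Stratum 1 (< 40): n = 559; a·d/n = 5·297/559 = 2.6565; b·c/n = 215·42/559 = 16.1538
Stratum 2 (40–59): n = 808; a·d/n = 234·343/808 = 99.3342; b·c/n = 182·49/808 = 11.0371
Stratum 3 (≥ 60): n = 696; a·d/n = 13·349/696 = 6.5187; b·c/n = 273·61/696 = 23.9267
OR_MH = (2.6565 + 99.3342 + 6.5187) / (16.1538 + 11.0371 + 23.9267) = 108.5094 / 51.1177 = 2.12274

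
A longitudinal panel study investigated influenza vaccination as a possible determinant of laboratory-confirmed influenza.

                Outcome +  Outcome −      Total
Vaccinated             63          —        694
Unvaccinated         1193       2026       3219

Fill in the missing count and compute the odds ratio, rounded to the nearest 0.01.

The missing cell is in the exposed row: 694 − 63 = 631.
So a = 63, b = 631, c = 1193, d = 2026.
OR = (a·d)/(b·c) = (63 × 2026) / (631 × 1193) = 127638 / 752783 = 0.16955

0.17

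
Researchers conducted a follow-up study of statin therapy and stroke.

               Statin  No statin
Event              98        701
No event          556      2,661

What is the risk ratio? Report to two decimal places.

Reading the table with exposure as columns: a = 98 (Statin, case), b = 556 (Statin, non-case), c = 701 (No statin, case), d = 2661.
Risk in exposed = 98/654 = 0.14985; risk in unexposed = 701/3362 = 0.20851.
RR = 0.14985 / 0.20851 = 0.71867
The risk is 28% lower among the exposed than among the unexposed.

0.72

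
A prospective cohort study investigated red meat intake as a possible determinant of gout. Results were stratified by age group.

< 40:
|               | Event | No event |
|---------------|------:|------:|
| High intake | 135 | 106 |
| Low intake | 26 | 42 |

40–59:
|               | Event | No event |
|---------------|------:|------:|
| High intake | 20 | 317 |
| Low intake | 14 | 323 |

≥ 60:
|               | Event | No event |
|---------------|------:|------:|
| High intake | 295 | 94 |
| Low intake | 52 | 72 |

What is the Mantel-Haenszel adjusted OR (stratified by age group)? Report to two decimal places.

OR_MH = Σ(aᵢdᵢ/nᵢ) / Σ(bᵢcᵢ/nᵢ), where nᵢ is the stratum total.
Stratum 1 (< 40): n = 309; a·d/n = 135·42/309 = 18.3495; b·c/n = 106·26/309 = 8.9191
Stratum 2 (40–59): n = 674; a·d/n = 20·323/674 = 9.5846; b·c/n = 317·14/674 = 6.5846
Stratum 3 (≥ 60): n = 513; a·d/n = 295·72/513 = 41.4035; b·c/n = 94·52/513 = 9.5283
OR_MH = (18.3495 + 9.5846 + 41.4035) / (8.9191 + 6.5846 + 9.5283) = 69.3376 / 25.0319 = 2.76997

2.77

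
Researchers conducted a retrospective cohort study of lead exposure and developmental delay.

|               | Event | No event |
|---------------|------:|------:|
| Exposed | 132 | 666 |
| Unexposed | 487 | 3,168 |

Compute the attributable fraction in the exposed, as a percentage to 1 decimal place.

Cells: a = 132, b = 666, c = 487, d = 3168.
Risk in exposed = 132/798 = 0.16541; risk in unexposed = 487/3655 = 0.13324.
RR = 0.16541/0.13324 = 1.24145
AR% = (RR − 1)/RR × 100 = (1.24145 − 1)/1.24145 × 100 = 19.4491%

19.4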